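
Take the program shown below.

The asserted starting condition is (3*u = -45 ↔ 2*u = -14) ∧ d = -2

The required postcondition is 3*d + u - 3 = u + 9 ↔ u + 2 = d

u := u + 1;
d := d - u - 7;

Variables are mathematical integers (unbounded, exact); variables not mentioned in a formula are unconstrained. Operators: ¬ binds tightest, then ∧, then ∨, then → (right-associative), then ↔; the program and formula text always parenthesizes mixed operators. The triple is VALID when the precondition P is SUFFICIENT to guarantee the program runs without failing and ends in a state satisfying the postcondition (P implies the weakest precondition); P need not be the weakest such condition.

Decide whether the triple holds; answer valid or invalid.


Working backward. After the program, the postcondition 3*d + u - 3 = u + 9 ↔ u + 2 = d must hold; in canonical form it is 3*d = 12 ↔ u = d - 2.
Before d := d - u - 7: 3*d = 3*u + 33 ↔ 2*u = d - 9
Before u := u + 1: 3*d = 3*u + 36 ↔ 2*u = d - 11
The weakest precondition is 3*d = 3*u + 36 ↔ 2*u = d - 11.
Check whether (3*u = -45 ↔ 2*u = -14) ∧ d = -2 implies it.
Countermodel: at the initial state d = -2, u = -14, the precondition holds but the weakest precondition fails.
Answer: invalid


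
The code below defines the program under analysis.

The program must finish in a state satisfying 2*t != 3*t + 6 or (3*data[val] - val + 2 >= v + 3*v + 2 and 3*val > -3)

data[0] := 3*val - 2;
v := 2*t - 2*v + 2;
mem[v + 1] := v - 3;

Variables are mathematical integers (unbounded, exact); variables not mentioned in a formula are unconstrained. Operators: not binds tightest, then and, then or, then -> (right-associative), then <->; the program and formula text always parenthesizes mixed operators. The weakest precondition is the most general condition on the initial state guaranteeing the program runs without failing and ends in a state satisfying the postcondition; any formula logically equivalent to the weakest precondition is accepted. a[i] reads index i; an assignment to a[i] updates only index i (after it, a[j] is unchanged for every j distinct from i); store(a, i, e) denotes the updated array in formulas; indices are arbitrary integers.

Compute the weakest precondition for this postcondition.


Working backward. After the program, the postcondition 2*t != 3*t + 6 or (3*data[val] - val + 2 >= v + 3*v + 2 and 3*val > -3) must hold; in canonical form it is t != -6 or (3*data[val] >= 4*v + val and 3*val > -3).
Before mem[v + 1] := v - 3: t != -6 or (3*data[val] >= 4*v + val and 3*val > -3)
Before v := 2*t - 2*v + 2: t != -6 or (3*data[val] + 8*v >= 8*t + val + 8 and 3*val > -3)
Before data[0] := 3*val - 2: t != -6 or (3*store(data, 0, 3*val - 2)[val] + 8*v >= 8*t + val + 8 and 3*val > -3)
Answer: WP = t != -6 or (3*store(data, 0, 3*val - 2)[val] + 8*v >= 8*t + val + 8 and 3*val > -3)


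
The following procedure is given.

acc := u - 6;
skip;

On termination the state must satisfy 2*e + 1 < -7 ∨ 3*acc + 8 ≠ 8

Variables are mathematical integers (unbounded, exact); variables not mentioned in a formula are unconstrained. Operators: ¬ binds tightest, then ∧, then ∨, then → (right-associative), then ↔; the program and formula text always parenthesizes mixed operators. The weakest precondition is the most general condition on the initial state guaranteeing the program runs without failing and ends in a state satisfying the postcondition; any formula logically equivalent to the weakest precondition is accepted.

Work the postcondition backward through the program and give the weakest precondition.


Working backward. After the program, the postcondition 2*e + 1 < -7 ∨ 3*acc + 8 ≠ 8 must hold; in canonical form it is 2*e < -8 ∨ 3*acc ≠ 0.
Before skip: 2*e < -8 ∨ 3*acc ≠ 0
Before acc := u - 6: 2*e < -8 ∨ 3*u ≠ 18
Answer: WP = 2*e < -8 ∨ 3*u ≠ 18


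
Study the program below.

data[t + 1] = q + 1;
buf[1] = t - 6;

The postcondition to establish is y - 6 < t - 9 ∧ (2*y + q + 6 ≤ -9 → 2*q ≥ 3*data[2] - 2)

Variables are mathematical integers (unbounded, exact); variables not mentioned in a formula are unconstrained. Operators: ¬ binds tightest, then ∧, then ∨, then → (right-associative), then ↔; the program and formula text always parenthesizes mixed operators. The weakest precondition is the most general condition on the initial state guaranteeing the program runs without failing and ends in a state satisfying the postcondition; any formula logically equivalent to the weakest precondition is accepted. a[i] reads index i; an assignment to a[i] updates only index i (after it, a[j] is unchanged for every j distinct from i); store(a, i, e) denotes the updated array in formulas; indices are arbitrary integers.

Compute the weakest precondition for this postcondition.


Working backward. After the program, the postcondition y - 6 < t - 9 ∧ (2*y + q + 6 ≤ -9 → 2*q ≥ 3*data[2] - 2) must hold; in canonical form it is y < t - 3 ∧ (q + 2*y ≤ -15 → 2*q ≥ 3*data[2] - 2).
Before buf[1] := t - 6: y < t - 3 ∧ (q + 2*y ≤ -15 → 2*q ≥ 3*data[2] - 2)
Before data[t + 1] := q + 1: y < t - 3 ∧ (q + 2*y ≤ -15 → 2*q ≥ 3*store(data, t + 1, q + 1)[2] - 2)
Answer: WP = y < t - 3 ∧ (q + 2*y ≤ -15 → 2*q ≥ 3*store(data, t + 1, q + 1)[2] - 2)


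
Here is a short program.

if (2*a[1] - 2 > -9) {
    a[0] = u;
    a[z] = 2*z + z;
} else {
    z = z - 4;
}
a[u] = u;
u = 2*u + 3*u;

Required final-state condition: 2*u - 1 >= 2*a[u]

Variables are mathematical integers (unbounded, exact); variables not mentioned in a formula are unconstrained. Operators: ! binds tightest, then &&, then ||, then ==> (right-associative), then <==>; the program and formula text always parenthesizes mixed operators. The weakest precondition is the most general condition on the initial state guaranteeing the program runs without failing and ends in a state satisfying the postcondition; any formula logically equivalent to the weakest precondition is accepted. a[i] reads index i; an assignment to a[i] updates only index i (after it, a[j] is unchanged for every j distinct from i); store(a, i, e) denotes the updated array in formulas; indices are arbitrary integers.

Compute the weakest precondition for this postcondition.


Working backward. After the program, the postcondition 2*u - 1 >= 2*a[u] must hold; in canonical form it is 2*u >= 2*a[u] + 1.
Before u := 2*u + 3*u: 10*u >= 2*a[5*u] + 1
Before a[u] := u: 10*u >= 2*store(a, u, u)[5*u] + 1
Then branch requires 10*u >= 2*store(store(store(a, 0, u), z, 3*z), u, u)[5*u] + 1; else branch requires 10*u >= 2*store(a, u, u)[5*u] + 1.
Before the if: (2*a[1] > -7 ==> 10*u >= 2*store(store(store(a, 0, u), z, 3*z), u, u)[5*u] + 1) && ((!(2*a[1] > -7)) ==> 10*u >= 2*store(a, u, u)[5*u] + 1)
Answer: WP = (2*a[1] > -7 ==> 10*u >= 2*store(store(store(a, 0, u), z, 3*z), u, u)[5*u] + 1) && ((!(2*a[1] > -7)) ==> 10*u >= 2*store(a, u, u)[5*u] + 1)


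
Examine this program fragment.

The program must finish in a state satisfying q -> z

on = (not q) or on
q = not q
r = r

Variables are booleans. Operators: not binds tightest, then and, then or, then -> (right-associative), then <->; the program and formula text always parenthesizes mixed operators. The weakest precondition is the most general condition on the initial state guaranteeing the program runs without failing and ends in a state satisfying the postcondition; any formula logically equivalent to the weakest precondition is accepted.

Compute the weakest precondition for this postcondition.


Working backward. After the program, q -> z must hold.
Before r := r: q -> z
Before q := not q: (not q) -> z
Before on := (not q) or on: (not q) -> z
Answer: WP = (not q) -> z


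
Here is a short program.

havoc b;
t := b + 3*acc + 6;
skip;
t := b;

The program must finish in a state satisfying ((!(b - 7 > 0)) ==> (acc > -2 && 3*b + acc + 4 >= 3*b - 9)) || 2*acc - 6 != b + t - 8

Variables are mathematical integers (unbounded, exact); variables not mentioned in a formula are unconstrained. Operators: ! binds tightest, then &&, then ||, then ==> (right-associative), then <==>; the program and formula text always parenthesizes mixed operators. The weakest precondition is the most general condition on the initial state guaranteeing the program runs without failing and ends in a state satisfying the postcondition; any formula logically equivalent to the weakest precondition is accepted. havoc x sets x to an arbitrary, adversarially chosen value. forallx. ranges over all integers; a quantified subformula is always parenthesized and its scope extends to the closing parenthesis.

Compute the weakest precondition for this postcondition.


Working backward. After the program, the postcondition ((!(b - 7 > 0)) ==> (acc > -2 && 3*b + acc + 4 >= 3*b - 9)) || 2*acc - 6 != b + t - 8 must hold; in canonical form it is ((!(b > 7)) ==> (acc > -2 && acc >= -13)) || 2*acc != b + t - 2.
Before t := b: ((!(b > 7)) ==> (acc > -2 && acc >= -13)) || 2*acc != 2*b - 2
Before skip: ((!(b > 7)) ==> (acc > -2 && acc >= -13)) || 2*acc != 2*b - 2
Before t := b + 3*acc + 6: ((!(b > 7)) ==> (acc > -2 && acc >= -13)) || 2*acc != 2*b - 2
Before havoc b: forall b_1. (((!(b_1 > 7)) ==> (acc > -2 && acc >= -13)) || 2*acc != 2*b_1 - 2)
Answer: WP = forall b_1. (((!(b_1 > 7)) ==> (acc > -2 && acc >= -13)) || 2*acc != 2*b_1 - 2)


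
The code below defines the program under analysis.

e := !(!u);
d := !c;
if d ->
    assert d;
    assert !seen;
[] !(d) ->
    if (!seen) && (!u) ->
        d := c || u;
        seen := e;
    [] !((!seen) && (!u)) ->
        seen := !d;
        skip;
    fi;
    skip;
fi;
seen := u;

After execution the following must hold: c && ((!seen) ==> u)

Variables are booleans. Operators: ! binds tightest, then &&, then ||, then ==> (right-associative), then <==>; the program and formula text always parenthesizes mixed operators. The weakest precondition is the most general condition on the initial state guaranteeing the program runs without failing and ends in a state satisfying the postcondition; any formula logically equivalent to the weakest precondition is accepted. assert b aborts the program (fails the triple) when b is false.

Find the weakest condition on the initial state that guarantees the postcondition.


Working backward. After the program, c && ((!seen) ==> u) must hold.
Before seen := u: c && ((!u) ==> u)
Then branch requires d && (!seen) && c && ((!u) ==> u); else branch requires (((!seen) && (!u)) ==> (c && ((!u) ==> u))) && ((!((!seen) && (!u))) ==> (c && ((!u) ==> u))).
Before the if: (d ==> (d && (!seen) && c && ((!u) ==> u))) && ((!d) ==> ((((!seen) && (!u)) ==> (c && ((!u) ==> u))) && ((!((!seen) && (!u))) ==> (c && ((!u) ==> u)))))
Before d := !c: c && (c ==> ((((!seen) && (!u)) ==> (c && ((!u) ==> u))) && ((!((!seen) && (!u))) ==> (c && ((!u) ==> u)))))
Before e := !(!u): c && (c ==> ((((!seen) && (!u)) ==> (c && ((!u) ==> u))) && ((!((!seen) && (!u))) ==> (c && ((!u) ==> u)))))
Answer: WP = c && (c ==> ((((!seen) && (!u)) ==> (c && ((!u) ==> u))) && ((!((!seen) && (!u))) ==> (c && ((!u) ==> u)))))


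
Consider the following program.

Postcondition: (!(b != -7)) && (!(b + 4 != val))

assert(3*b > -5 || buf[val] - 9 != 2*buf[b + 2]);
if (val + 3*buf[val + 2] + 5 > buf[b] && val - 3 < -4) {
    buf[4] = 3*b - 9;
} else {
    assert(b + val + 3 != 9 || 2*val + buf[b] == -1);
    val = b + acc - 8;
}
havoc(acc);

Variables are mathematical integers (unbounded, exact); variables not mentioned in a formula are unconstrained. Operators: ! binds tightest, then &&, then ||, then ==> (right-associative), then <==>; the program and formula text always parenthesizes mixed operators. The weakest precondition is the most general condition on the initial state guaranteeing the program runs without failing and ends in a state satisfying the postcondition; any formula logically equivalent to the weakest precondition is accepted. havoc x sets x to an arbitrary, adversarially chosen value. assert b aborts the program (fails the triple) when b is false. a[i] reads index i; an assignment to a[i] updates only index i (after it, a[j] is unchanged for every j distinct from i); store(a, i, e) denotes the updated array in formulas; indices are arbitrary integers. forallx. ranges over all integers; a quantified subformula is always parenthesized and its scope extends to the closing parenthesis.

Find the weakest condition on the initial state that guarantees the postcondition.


Working backward. After the program, the postcondition (!(b != -7)) && (!(b + 4 != val)) must hold; in canonical form it is (!(b != -7)) && (!(b != val - 4)).
Before havoc acc: (!(b != -7)) && (!(b != val - 4))
Then branch requires (!(b != -7)) && (!(b != val - 4)); else branch requires (b + val != 6 || buf[b] + 2*val == -1) && (!(b != -7)) && (!(acc != 12)).
Before the if: ((3*buf[val + 2] + val > buf[b] - 5 && val < -1) ==> ((!(b != -7)) && (!(b != val - 4)))) && ((!(3*buf[val + 2] + val > buf[b] - 5 && val < -1)) ==> ((b + val != 6 || buf[b] + 2*val == -1) && (!(b != -7)) && (!(acc != 12))))
Before assert 3*b > -5 || buf[val] - 9 != 2*buf[b + 2]: (3*b > -5 || buf[val] != 2*buf[b + 2] + 9) && ((3*buf[val + 2] + val > buf[b] - 5 && val < -1) ==> ((!(b != -7)) && (!(b != val - 4)))) && ((!(3*buf[val + 2] + val > buf[b] - 5 && val < -1)) ==> ((b + val != 6 || buf[b] + 2*val == -1) && (!(b != -7)) && (!(acc != 12))))
Answer: WP = (3*b > -5 || buf[val] != 2*buf[b + 2] + 9) && ((3*buf[val + 2] + val > buf[b] - 5 && val < -1) ==> ((!(b != -7)) && (!(b != val - 4)))) && ((!(3*buf[val + 2] + val > buf[b] - 5 && val < -1)) ==> ((b + val != 6 || buf[b] + 2*val == -1) && (!(b != -7)) && (!(acc != 12))))


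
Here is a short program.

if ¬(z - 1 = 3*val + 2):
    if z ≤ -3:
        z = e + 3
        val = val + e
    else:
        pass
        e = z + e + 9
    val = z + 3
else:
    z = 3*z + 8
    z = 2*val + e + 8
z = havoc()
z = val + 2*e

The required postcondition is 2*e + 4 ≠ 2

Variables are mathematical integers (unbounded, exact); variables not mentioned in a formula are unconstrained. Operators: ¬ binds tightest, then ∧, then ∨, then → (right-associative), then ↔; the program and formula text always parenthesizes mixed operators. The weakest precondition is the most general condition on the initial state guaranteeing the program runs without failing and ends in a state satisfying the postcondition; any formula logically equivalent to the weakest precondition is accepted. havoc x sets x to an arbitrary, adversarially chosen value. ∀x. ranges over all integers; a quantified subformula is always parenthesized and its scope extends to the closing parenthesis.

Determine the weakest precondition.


Working backward. After the program, the postcondition 2*e + 4 ≠ 2 must hold; in canonical form it is 2*e ≠ -2.
Before z := val + 2*e: 2*e ≠ -2
Before havoc z: 2*e ≠ -2
Then branch requires (z ≤ -3 → 2*e ≠ -2) ∧ ((¬(z ≤ -3)) → 2*e + 2*z ≠ -20); else branch requires 2*e ≠ -2.
Before the if: ((¬(z = 3*val + 3)) → ((z ≤ -3 → 2*e ≠ -2) ∧ ((¬(z ≤ -3)) → 2*e + 2*z ≠ -20))) ∧ (z = 3*val + 3 → 2*e ≠ -2)
Answer: WP = ((¬(z = 3*val + 3)) → ((z ≤ -3 → 2*e ≠ -2) ∧ ((¬(z ≤ -3)) → 2*e + 2*z ≠ -20))) ∧ (z = 3*val + 3 → 2*e ≠ -2)


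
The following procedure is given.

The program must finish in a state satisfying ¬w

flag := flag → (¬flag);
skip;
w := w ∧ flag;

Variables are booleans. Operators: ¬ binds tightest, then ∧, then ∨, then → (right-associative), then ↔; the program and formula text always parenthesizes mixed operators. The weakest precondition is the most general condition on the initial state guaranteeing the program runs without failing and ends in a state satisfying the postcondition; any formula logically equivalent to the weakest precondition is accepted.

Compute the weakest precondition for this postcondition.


Working backward. After the program, ¬w must hold.
Before w := w ∧ flag: ¬(w ∧ flag)
Before skip: ¬(w ∧ flag)
Before flag := flag → (¬flag): ¬(w ∧ (flag → (¬flag)))
Answer: WP = ¬(w ∧ (flag → (¬flag)))


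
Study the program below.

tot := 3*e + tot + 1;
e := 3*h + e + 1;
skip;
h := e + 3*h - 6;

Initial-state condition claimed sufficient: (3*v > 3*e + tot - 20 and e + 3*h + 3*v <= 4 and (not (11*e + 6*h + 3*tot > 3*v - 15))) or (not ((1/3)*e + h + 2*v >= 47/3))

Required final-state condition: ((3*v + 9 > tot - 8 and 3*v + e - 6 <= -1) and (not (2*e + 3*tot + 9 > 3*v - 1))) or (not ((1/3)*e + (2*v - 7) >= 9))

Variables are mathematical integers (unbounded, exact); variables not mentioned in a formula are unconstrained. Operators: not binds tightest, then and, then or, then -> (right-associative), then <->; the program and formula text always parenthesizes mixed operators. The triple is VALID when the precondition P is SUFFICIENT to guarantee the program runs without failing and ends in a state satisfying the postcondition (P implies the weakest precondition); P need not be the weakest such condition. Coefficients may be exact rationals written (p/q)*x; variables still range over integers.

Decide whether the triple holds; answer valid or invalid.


Working backward. After the program, the postcondition ((3*v + 9 > tot - 8 and 3*v + e - 6 <= -1) and (not (2*e + 3*tot + 9 > 3*v - 1))) or (not ((1/3)*e + (2*v - 7) >= 9)) must hold; in canonical form it is (3*v > tot - 17 and e + 3*v <= 5 and (not (2*e + 3*tot > 3*v - 10))) or (not ((1/3)*e + 2*v >= 16)).
Before h := e + 3*h - 6: (3*v > tot - 17 and e + 3*v <= 5 and (not (2*e + 3*tot > 3*v - 10))) or (not ((1/3)*e + 2*v >= 16))
Before skip: (3*v > tot - 17 and e + 3*v <= 5 and (not (2*e + 3*tot > 3*v - 10))) or (not ((1/3)*e + 2*v >= 16))
Before e := 3*h + e + 1: (3*v > tot - 17 and e + 3*h + 3*v <= 4 and (not (2*e + 6*h + 3*tot > 3*v - 12))) or (not ((1/3)*e + h + 2*v >= 47/3))
Before tot := 3*e + tot + 1: (3*v > 3*e + tot - 16 and e + 3*h + 3*v <= 4 and (not (11*e + 6*h + 3*tot > 3*v - 15))) or (not ((1/3)*e + h + 2*v >= 47/3))
The weakest precondition is (3*v > 3*e + tot - 16 and e + 3*h + 3*v <= 4 and (not (11*e + 6*h + 3*tot > 3*v - 15))) or (not ((1/3)*e + h + 2*v >= 47/3)).
Check whether (3*v > 3*e + tot - 20 and e + 3*h + 3*v <= 4 and (not (11*e + 6*h + 3*tot > 3*v - 15))) or (not ((1/3)*e + h + 2*v >= 47/3)) implies it.
Countermodel: at the initial state e = 2, h = -39, tot = 91, v = 27, the precondition holds but the weakest precondition fails.
Answer: invalid


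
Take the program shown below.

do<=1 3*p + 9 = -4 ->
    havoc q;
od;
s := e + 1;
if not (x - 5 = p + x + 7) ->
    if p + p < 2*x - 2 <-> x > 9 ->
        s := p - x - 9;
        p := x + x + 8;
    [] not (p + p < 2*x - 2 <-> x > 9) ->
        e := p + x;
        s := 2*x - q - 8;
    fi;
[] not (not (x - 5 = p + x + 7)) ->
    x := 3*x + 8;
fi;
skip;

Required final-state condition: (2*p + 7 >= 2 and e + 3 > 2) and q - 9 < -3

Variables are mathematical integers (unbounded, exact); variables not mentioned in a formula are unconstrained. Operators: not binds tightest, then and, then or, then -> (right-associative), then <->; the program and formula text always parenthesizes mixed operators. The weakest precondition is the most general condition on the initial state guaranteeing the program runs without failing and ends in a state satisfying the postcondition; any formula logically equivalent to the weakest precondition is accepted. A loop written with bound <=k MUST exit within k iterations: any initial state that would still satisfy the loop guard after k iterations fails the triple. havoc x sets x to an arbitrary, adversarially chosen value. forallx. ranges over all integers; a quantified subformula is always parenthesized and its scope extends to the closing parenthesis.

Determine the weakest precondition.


Working backward. After the program, the postcondition (2*p + 7 >= 2 and e + 3 > 2) and q - 9 < -3 must hold; in canonical form it is 2*p >= -5 and e > -1 and q < 6.
Before skip: 2*p >= -5 and e > -1 and q < 6
Then branch requires ((2*p < 2*x - 2 <-> x > 9) -> (4*x >= -21 and e > -1 and q < 6)) and ((not (2*p < 2*x - 2 <-> x > 9)) -> (2*p >= -5 and p + x > -1 and q < 6)); else branch requires 2*p >= -5 and e > -1 and q < 6.
Before the if: ((not (p = -12)) -> (((2*p < 2*x - 2 <-> x > 9) -> (4*x >= -21 and e > -1 and q < 6)) and ((not (2*p < 2*x - 2 <-> x > 9)) -> (2*p >= -5 and p + x > -1 and q < 6)))) and (p = -12 -> (2*p >= -5 and e > -1 and q < 6))
Before s := e + 1: ((not (p = -12)) -> (((2*p < 2*x - 2 <-> x > 9) -> (4*x >= -21 and e > -1 and q < 6)) and ((not (2*p < 2*x - 2 <-> x > 9)) -> (2*p >= -5 and p + x > -1 and q < 6)))) and (p = -12 -> (2*p >= -5 and e > -1 and q < 6))
Before the loop (bound <=1), unroll the exhaustion recursion (WP_0 = exit-now case; WP_j = one more guarded iteration, up to j = 1):
  WP_0: (not (3*p = -13)) and ((not (p = -12)) -> (((2*p < 2*x - 2 <-> x > 9) -> (4*x >= -21 and e > -1 and q < 6)) and ((not (2*p < 2*x - 2 <-> x > 9)) -> (2*p >= -5 and p + x > -1 and q < 6)))) and (p = -12 -> (2*p >= -5 and e > -1 and q < 6))
  WP_1: (3*p = -13 -> (forall q_1. ((not (3*p = -13)) and ((not (p = -12)) -> (((2*p < 2*x - 2 <-> x > 9) -> (4*x >= -21 and e > -1 and q_1 < 6)) and ((not (2*p < 2*x - 2 <-> x > 9)) -> (2*p >= -5 and p + x > -1 and q_1 < 6)))) and (p = -12 -> (2*p >= -5 and e > -1 and q_1 < 6))))) and ((not (3*p = -13)) -> (((not (p = -12)) -> (((2*p < 2*x - 2 <-> x > 9) -> (4*x >= -21 and e > -1 and q < 6)) and ((not (2*p < 2*x - 2 <-> x > 9)) -> (2*p >= -5 and p + x > -1 and q < 6)))) and (p = -12 -> (2*p >= -5 and e > -1 and q < 6))))
So before the loop: (3*p = -13 -> (forall q_1. ((not (3*p = -13)) and ((not (p = -12)) -> (((2*p < 2*x - 2 <-> x > 9) -> (4*x >= -21 and e > -1 and q_1 < 6)) and ((not (2*p < 2*x - 2 <-> x > 9)) -> (2*p >= -5 and p + x > -1 and q_1 < 6)))) and (p = -12 -> (2*p >= -5 and e > -1 and q_1 < 6))))) and ((not (3*p = -13)) -> (((not (p = -12)) -> (((2*p < 2*x - 2 <-> x > 9) -> (4*x >= -21 and e > -1 and q < 6)) and ((not (2*p < 2*x - 2 <-> x > 9)) -> (2*p >= -5 and p + x > -1 and q < 6)))) and (p = -12 -> (2*p >= -5 and e > -1 and q < 6))))
Answer: WP = (3*p = -13 -> (forall q_1. ((not (3*p = -13)) and ((not (p = -12)) -> (((2*p < 2*x - 2 <-> x > 9) -> (4*x >= -21 and e > -1 and q_1 < 6)) and ((not (2*p < 2*x - 2 <-> x > 9)) -> (2*p >= -5 and p + x > -1 and q_1 < 6)))) and (p = -12 -> (2*p >= -5 and e > -1 and q_1 < 6))))) and ((not (3*p = -13)) -> (((not (p = -12)) -> (((2*p < 2*x - 2 <-> x > 9) -> (4*x >= -21 and e > -1 and q < 6)) and ((not (2*p < 2*x - 2 <-> x > 9)) -> (2*p >= -5 and p + x > -1 and q < 6)))) and (p = -12 -> (2*p >= -5 and e > -1 and q < 6))))


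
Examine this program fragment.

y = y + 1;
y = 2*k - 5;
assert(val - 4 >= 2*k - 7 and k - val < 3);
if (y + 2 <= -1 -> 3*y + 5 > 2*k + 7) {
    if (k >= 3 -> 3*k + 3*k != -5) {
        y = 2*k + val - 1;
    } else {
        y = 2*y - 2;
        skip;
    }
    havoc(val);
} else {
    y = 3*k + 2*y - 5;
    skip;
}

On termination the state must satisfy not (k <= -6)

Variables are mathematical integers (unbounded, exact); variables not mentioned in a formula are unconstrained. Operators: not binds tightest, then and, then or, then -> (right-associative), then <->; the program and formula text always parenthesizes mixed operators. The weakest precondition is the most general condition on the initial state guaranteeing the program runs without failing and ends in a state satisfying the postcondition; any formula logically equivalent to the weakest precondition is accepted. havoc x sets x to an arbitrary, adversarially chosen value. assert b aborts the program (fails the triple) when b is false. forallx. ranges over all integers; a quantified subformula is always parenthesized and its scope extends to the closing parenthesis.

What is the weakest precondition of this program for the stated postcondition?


Working backward. After the program, not (k <= -6) must hold.
Then branch requires ((k >= 3 -> 6*k != -5) -> (not (k <= -6))) and ((not (k >= 3 -> 6*k != -5)) -> (not (k <= -6))); else branch requires not (k <= -6).
Before the if: ((y <= -3 -> 3*y > 2*k + 2) -> (((k >= 3 -> 6*k != -5) -> (not (k <= -6))) and ((not (k >= 3 -> 6*k != -5)) -> (not (k <= -6))))) and ((not (y <= -3 -> 3*y > 2*k + 2)) -> (not (k <= -6)))
Before assert val - 4 >= 2*k - 7 and k - val < 3: val >= 2*k - 3 and k < val + 3 and ((y <= -3 -> 3*y > 2*k + 2) -> (((k >= 3 -> 6*k != -5) -> (not (k <= -6))) and ((not (k >= 3 -> 6*k != -5)) -> (not (k <= -6))))) and ((not (y <= -3 -> 3*y > 2*k + 2)) -> (not (k <= -6)))
Before y := 2*k - 5: val >= 2*k - 3 and k < val + 3 and ((2*k <= 2 -> 4*k > 17) -> (((k >= 3 -> 6*k != -5) -> (not (k <= -6))) and ((not (k >= 3 -> 6*k != -5)) -> (not (k <= -6))))) and ((not (2*k <= 2 -> 4*k > 17)) -> (not (k <= -6)))
Before y := y + 1: val >= 2*k - 3 and k < val + 3 and ((2*k <= 2 -> 4*k > 17) -> (((k >= 3 -> 6*k != -5) -> (not (k <= -6))) and ((not (k >= 3 -> 6*k != -5)) -> (not (k <= -6))))) and ((not (2*k <= 2 -> 4*k > 17)) -> (not (k <= -6)))
Answer: WP = val >= 2*k - 3 and k < val + 3 and ((2*k <= 2 -> 4*k > 17) -> (((k >= 3 -> 6*k != -5) -> (not (k <= -6))) and ((not (k >= 3 -> 6*k != -5)) -> (not (k <= -6))))) and ((not (2*k <= 2 -> 4*k > 17)) -> (not (k <= -6)))


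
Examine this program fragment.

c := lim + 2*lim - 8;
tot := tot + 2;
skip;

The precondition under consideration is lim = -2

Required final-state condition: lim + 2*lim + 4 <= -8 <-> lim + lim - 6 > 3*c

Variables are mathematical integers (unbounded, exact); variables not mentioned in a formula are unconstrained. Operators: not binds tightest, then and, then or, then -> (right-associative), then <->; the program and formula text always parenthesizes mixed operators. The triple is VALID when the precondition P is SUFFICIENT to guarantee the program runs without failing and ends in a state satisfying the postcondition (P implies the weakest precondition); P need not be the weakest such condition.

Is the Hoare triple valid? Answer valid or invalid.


Working backward. After the program, the postcondition lim + 2*lim + 4 <= -8 <-> lim + lim - 6 > 3*c must hold; in canonical form it is 3*lim <= -12 <-> 2*lim > 3*c + 6.
Before skip: 3*lim <= -12 <-> 2*lim > 3*c + 6
Before tot := tot + 2: 3*lim <= -12 <-> 2*lim > 3*c + 6
Before c := lim + 2*lim - 8: 3*lim <= -12 <-> 7*lim < 18
The weakest precondition is 3*lim <= -12 <-> 7*lim < 18.
Check whether lim = -2 implies it.
Countermodel: at the initial state lim = -2, the precondition holds but the weakest precondition fails.
Answer: invalid


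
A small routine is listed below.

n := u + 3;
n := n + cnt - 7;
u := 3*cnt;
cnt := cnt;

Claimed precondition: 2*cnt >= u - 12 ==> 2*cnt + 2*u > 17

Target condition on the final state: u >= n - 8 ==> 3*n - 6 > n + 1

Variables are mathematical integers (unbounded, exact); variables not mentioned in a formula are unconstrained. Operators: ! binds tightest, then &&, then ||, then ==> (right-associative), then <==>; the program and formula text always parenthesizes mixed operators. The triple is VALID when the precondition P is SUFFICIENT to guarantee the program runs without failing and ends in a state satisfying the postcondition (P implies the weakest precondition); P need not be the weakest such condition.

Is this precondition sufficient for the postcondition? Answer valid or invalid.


Working backward. After the program, the postcondition u >= n - 8 ==> 3*n - 6 > n + 1 must hold; in canonical form it is u >= n - 8 ==> 2*n > 7.
Before cnt := cnt: u >= n - 8 ==> 2*n > 7
Before u := 3*cnt: 3*cnt >= n - 8 ==> 2*n > 7
Before n := n + cnt - 7: 2*cnt >= n - 15 ==> 2*cnt + 2*n > 21
Before n := u + 3: 2*cnt >= u - 12 ==> 2*cnt + 2*u > 15
The weakest precondition is 2*cnt >= u - 12 ==> 2*cnt + 2*u > 15.
Check whether 2*cnt >= u - 12 ==> 2*cnt + 2*u > 17 implies it.
Every state satisfying the precondition satisfies the weakest precondition: the implication holds.
Answer: valid


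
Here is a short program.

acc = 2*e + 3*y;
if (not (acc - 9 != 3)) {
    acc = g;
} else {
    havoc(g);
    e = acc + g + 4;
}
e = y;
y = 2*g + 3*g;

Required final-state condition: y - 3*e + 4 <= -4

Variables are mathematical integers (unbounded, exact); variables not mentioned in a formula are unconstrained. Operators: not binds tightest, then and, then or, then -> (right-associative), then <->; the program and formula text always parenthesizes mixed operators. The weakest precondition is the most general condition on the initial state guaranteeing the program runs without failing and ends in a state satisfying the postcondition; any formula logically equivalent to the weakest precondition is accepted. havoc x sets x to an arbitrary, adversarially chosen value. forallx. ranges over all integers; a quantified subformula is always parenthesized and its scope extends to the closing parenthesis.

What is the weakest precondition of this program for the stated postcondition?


Working backward. After the program, the postcondition y - 3*e + 4 <= -4 must hold; in canonical form it is y <= 3*e - 8.
Before y := 2*g + 3*g: 5*g <= 3*e - 8
Before e := y: 5*g <= 3*y - 8
Then branch requires 5*g <= 3*y - 8; else branch requires forall g_1. 5*g_1 <= 3*y - 8.
Before the if: ((not (acc != 12)) -> 5*g <= 3*y - 8) and (acc != 12 -> (forall g_1. 5*g_1 <= 3*y - 8))
Before acc := 2*e + 3*y: ((not (2*e + 3*y != 12)) -> 5*g <= 3*y - 8) and (2*e + 3*y != 12 -> (forall g_1. 5*g_1 <= 3*y - 8))
Answer: WP = ((not (2*e + 3*y != 12)) -> 5*g <= 3*y - 8) and (2*e + 3*y != 12 -> (forall g_1. 5*g_1 <= 3*y - 8))


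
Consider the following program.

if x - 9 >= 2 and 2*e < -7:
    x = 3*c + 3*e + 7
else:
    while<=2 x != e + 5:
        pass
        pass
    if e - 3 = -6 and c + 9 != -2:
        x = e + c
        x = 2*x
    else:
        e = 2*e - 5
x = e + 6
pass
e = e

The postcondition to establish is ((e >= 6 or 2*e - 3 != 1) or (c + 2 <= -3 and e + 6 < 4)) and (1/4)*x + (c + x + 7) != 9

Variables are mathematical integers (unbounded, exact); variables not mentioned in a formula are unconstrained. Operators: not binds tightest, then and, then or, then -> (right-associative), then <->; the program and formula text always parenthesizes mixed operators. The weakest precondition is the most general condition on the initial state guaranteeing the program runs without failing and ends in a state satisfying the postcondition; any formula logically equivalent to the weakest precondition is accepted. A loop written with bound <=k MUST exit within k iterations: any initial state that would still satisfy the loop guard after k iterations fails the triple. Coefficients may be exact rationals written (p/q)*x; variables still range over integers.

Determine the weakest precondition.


Working backward. After the program, the postcondition ((e >= 6 or 2*e - 3 != 1) or (c + 2 <= -3 and e + 6 < 4)) and (1/4)*x + (c + x + 7) != 9 must hold; in canonical form it is (e >= 6 or 2*e != 4 or (c <= -5 and e < -2)) and c + (5/4)*x != 2.
Before e := e: (e >= 6 or 2*e != 4 or (c <= -5 and e < -2)) and c + (5/4)*x != 2
Before skip: (e >= 6 or 2*e != 4 or (c <= -5 and e < -2)) and c + (5/4)*x != 2
Before x := e + 6: (e >= 6 or 2*e != 4 or (c <= -5 and e < -2)) and c + (5/4)*e != -11/2
Then branch requires (e >= 6 or 2*e != 4 or (c <= -5 and e < -2)) and c + (5/4)*e != -11/2; else branch requires (x != e + 5 -> ((x != e + 5 -> ((not (x != e + 5)) and ((e = -3 and c != -11) -> ((e >= 6 or 2*e != 4 or (c <= -5 and e < -2)) and c + (5/4)*e != -11/2)) and ((not (e = -3 and c != -11)) -> ((2*e >= 11 or 4*e != 14 or (c <= -5 and 2*e < 3)) and c + (5/2)*e != 3/4)))) and ((not (x != e + 5)) -> (((e = -3 and c != -11) -> ((e >= 6 or 2*e != 4 or (c <= -5 and e < -2)) and c + (5/4)*e != -11/2)) and ((not (e = -3 and c != -11)) -> ((2*e >= 11 or 4*e != 14 or (c <= -5 and 2*e < 3)) and c + (5/2)*e != 3/4)))))) and ((not (x != e + 5)) -> (((e = -3 and c != -11) -> ((e >= 6 or 2*e != 4 or (c <= -5 and e < -2)) and c + (5/4)*e != -11/2)) and ((not (e = -3 and c != -11)) -> ((2*e >= 11 or 4*e != 14 or (c <= -5 and 2*e < 3)) and c + (5/2)*e != 3/4)))).
Before the if: ((x >= 11 and 2*e < -7) -> ((e >= 6 or 2*e != 4 or (c <= -5 and e < -2)) and c + (5/4)*e != -11/2)) and ((not (x >= 11 and 2*e < -7)) -> ((x != e + 5 -> ((x != e + 5 -> ((not (x != e + 5)) and ((e = -3 and c != -11) -> ((e >= 6 or 2*e != 4 or (c <= -5 and e < -2)) and c + (5/4)*e != -11/2)) and ((not (e = -3 and c != -11)) -> ((2*e >= 11 or 4*e != 14 or (c <= -5 and 2*e < 3)) and c + (5/2)*e != 3/4)))) and ((not (x != e + 5)) -> (((e = -3 and c != -11) -> ((e >= 6 or 2*e != 4 or (c <= -5 and e < -2)) and c + (5/4)*e != -11/2)) and ((not (e = -3 and c != -11)) -> ((2*e >= 11 or 4*e != 14 or (c <= -5 and 2*e < 3)) and c + (5/2)*e != 3/4)))))) and ((not (x != e + 5)) -> (((e = -3 and c != -11) -> ((e >= 6 or 2*e != 4 or (c <= -5 and e < -2)) and c + (5/4)*e != -11/2)) and ((not (e = -3 and c != -11)) -> ((2*e >= 11 or 4*e != 14 or (c <= -5 and 2*e < 3)) and c + (5/2)*e != 3/4))))))
Answer: WP = ((x >= 11 and 2*e < -7) -> ((e >= 6 or 2*e != 4 or (c <= -5 and e < -2)) and c + (5/4)*e != -11/2)) and ((not (x >= 11 and 2*e < -7)) -> ((x != e + 5 -> ((x != e + 5 -> ((not (x != e + 5)) and ((e = -3 and c != -11) -> ((e >= 6 or 2*e != 4 or (c <= -5 and e < -2)) and c + (5/4)*e != -11/2)) and ((not (e = -3 and c != -11)) -> ((2*e >= 11 or 4*e != 14 or (c <= -5 and 2*e < 3)) and c + (5/2)*e != 3/4)))) and ((not (x != e + 5)) -> (((e = -3 and c != -11) -> ((e >= 6 or 2*e != 4 or (c <= -5 and e < -2)) and c + (5/4)*e != -11/2)) and ((not (e = -3 and c != -11)) -> ((2*e >= 11 or 4*e != 14 or (c <= -5 and 2*e < 3)) and c + (5/2)*e != 3/4)))))) and ((not (x != e + 5)) -> (((e = -3 and c != -11) -> ((e >= 6 or 2*e != 4 or (c <= -5 and e < -2)) and c + (5/4)*e != -11/2)) and ((not (e = -3 and c != -11)) -> ((2*e >= 11 or 4*e != 14 or (c <= -5 and 2*e < 3)) and c + (5/2)*e != 3/4))))))


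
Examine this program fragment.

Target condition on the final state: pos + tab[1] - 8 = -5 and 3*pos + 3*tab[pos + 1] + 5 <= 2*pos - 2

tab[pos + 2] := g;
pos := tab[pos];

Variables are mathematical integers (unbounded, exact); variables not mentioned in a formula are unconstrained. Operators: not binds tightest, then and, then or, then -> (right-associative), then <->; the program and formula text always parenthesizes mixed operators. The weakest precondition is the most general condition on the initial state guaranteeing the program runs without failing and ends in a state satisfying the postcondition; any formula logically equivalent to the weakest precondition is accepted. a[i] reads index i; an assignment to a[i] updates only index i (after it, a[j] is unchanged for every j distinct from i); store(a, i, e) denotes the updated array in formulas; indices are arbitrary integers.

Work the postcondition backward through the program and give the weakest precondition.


Working backward. After the program, the postcondition pos + tab[1] - 8 = -5 and 3*pos + 3*tab[pos + 1] + 5 <= 2*pos - 2 must hold; in canonical form it is tab[1] + pos = 3 and 3*tab[pos + 1] + pos <= -7.
Before pos := tab[pos]: tab[1] + tab[pos] = 3 and 3*tab[tab[pos] + 1] + tab[pos] <= -7
Before tab[pos + 2] := g: store(tab, pos + 2, g)[1] + store(tab, pos + 2, g)[pos] = 3 and 3*store(tab, pos + 2, g)[store(tab, pos + 2, g)[pos] + 1] + store(tab, pos + 2, g)[pos] <= -7
Answer: WP = store(tab, pos + 2, g)[1] + store(tab, pos + 2, g)[pos] = 3 and 3*store(tab, pos + 2, g)[store(tab, pos + 2, g)[pos] + 1] + store(tab, pos + 2, g)[pos] <= -7


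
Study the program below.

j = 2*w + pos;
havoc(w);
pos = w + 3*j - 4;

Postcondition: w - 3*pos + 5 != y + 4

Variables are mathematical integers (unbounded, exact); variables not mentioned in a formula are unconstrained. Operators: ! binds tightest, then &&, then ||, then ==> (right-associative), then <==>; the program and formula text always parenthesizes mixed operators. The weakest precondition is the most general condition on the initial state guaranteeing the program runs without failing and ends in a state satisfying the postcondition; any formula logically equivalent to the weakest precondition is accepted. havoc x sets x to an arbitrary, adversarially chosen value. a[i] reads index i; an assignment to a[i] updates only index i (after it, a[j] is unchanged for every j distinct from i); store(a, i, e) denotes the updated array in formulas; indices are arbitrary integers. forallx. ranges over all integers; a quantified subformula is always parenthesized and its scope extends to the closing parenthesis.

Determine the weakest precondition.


Working backward. After the program, the postcondition w - 3*pos + 5 != y + 4 must hold; in canonical form it is w != 3*pos + y - 1.
Before pos := w + 3*j - 4: 9*j + 2*w + y != 13
Before havoc w: forall w_1. 9*j + 2*w_1 + y != 13
Before j := 2*w + pos: forall w_1. 9*pos + 18*w + 2*w_1 + y != 13
Answer: WP = forall w_1. 9*pos + 18*w + 2*w_1 + y != 13


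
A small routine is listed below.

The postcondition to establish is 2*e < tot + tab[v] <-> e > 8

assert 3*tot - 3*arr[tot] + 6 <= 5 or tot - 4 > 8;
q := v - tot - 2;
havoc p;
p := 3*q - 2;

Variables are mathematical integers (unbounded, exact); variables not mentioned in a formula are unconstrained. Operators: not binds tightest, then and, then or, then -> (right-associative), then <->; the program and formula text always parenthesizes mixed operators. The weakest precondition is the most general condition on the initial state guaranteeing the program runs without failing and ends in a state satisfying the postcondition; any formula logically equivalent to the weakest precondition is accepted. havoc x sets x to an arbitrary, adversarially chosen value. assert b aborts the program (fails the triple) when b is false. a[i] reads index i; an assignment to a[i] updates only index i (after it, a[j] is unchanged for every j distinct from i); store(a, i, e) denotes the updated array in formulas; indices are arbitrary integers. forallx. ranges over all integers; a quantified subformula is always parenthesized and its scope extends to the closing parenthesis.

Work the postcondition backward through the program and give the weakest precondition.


Working backward. After the program, the postcondition 2*e < tot + tab[v] <-> e > 8 must hold; in canonical form it is 2*e < tab[v] + tot <-> e > 8.
Before p := 3*q - 2: 2*e < tab[v] + tot <-> e > 8
Before havoc p: 2*e < tab[v] + tot <-> e > 8
Before q := v - tot - 2: 2*e < tab[v] + tot <-> e > 8
Before assert 3*tot - 3*arr[tot] + 6 <= 5 or tot - 4 > 8: (3*tot <= 3*arr[tot] - 1 or tot > 12) and (2*e < tab[v] + tot <-> e > 8)
Answer: WP = (3*tot <= 3*arr[tot] - 1 or tot > 12) and (2*e < tab[v] + tot <-> e > 8)


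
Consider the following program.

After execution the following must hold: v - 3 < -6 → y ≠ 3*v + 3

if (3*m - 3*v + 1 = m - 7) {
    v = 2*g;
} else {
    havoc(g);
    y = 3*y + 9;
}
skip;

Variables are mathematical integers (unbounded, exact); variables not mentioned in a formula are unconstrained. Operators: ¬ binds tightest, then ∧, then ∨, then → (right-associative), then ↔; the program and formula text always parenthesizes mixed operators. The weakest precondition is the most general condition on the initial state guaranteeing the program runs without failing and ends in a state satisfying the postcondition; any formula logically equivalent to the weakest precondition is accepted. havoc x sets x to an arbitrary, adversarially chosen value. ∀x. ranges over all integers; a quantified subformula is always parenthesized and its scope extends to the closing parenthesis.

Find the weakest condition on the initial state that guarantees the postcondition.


Working backward. After the program, the postcondition v - 3 < -6 → y ≠ 3*v + 3 must hold; in canonical form it is v < -3 → y ≠ 3*v + 3.
Before skip: v < -3 → y ≠ 3*v + 3
Then branch requires 2*g < -3 → y ≠ 6*g + 3; else branch requires v < -3 → 3*y ≠ 3*v - 6.
Before the if: (2*m = 3*v - 8 → (2*g < -3 → y ≠ 6*g + 3)) ∧ ((¬(2*m = 3*v - 8)) → (v < -3 → 3*y ≠ 3*v - 6))
Answer: WP = (2*m = 3*v - 8 → (2*g < -3 → y ≠ 6*g + 3)) ∧ ((¬(2*m = 3*v - 8)) → (v < -3 → 3*y ≠ 3*v - 6))


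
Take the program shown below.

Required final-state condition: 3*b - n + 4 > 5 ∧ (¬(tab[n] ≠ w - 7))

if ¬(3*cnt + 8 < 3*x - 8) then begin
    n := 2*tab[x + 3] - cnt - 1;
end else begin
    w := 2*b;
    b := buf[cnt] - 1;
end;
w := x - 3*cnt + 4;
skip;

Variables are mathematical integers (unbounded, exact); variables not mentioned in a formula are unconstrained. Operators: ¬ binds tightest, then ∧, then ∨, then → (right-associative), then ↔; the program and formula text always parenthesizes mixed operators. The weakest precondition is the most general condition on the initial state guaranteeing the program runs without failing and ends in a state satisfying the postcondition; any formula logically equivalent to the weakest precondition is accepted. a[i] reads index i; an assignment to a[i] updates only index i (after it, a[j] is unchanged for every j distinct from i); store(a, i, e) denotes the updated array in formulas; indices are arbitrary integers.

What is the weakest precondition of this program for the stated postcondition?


Working backward. After the program, the postcondition 3*b - n + 4 > 5 ∧ (¬(tab[n] ≠ w - 7)) must hold; in canonical form it is 3*b > n + 1 ∧ (¬(tab[n] ≠ w - 7)).
Before skip: 3*b > n + 1 ∧ (¬(tab[n] ≠ w - 7))
Before w := x - 3*cnt + 4: 3*b > n + 1 ∧ (¬(tab[n] + 3*cnt ≠ x - 3))
Then branch requires 3*b + cnt > 2*tab[x + 3] ∧ (¬(tab[2*tab[x + 3] - cnt - 1] + 3*cnt ≠ x - 3)); else branch requires 3*buf[cnt] > n + 4 ∧ (¬(tab[n] + 3*cnt ≠ x - 3)).
Before the if: ((¬(3*cnt < 3*x - 16)) → (3*b + cnt > 2*tab[x + 3] ∧ (¬(tab[2*tab[x + 3] - cnt - 1] + 3*cnt ≠ x - 3)))) ∧ (3*cnt < 3*x - 16 → (3*buf[cnt] > n + 4 ∧ (¬(tab[n] + 3*cnt ≠ x - 3))))
Answer: WP = ((¬(3*cnt < 3*x - 16)) → (3*b + cnt > 2*tab[x + 3] ∧ (¬(tab[2*tab[x + 3] - cnt - 1] + 3*cnt ≠ x - 3)))) ∧ (3*cnt < 3*x - 16 → (3*buf[cnt] > n + 4 ∧ (¬(tab[n] + 3*cnt ≠ x - 3))))
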